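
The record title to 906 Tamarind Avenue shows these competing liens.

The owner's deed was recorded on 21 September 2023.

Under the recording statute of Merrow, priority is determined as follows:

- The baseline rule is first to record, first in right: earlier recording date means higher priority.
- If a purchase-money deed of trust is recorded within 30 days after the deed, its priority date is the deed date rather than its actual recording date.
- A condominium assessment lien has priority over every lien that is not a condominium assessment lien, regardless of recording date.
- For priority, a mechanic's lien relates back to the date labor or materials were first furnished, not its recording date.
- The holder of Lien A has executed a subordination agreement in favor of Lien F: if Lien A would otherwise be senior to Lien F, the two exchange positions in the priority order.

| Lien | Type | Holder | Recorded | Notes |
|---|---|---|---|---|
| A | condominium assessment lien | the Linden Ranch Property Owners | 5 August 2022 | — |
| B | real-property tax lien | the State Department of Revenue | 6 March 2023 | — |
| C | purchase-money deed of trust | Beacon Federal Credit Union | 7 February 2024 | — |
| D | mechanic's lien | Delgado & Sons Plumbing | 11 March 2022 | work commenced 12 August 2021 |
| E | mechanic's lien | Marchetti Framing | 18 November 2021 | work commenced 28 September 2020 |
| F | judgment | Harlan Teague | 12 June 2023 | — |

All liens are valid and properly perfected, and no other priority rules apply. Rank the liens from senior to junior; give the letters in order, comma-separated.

F, E, D, B, A, C

Effective dates: C missed the 30-day window (139 days after the deed), so its recording date stands; D is treated as recorded 12 August 2021, the work-commencement date; E relates back to 28 September 2020 (work commenced).
A is a condominium assessment lien, so it outranks all other liens regardless of date.
The other liens, earliest effective date first: E (28 September 2020), D (12 August 2021), B (6 March 2023), F (12 June 2023), C (7 February 2024).
A is senior to F before the subordination, so the two trade places.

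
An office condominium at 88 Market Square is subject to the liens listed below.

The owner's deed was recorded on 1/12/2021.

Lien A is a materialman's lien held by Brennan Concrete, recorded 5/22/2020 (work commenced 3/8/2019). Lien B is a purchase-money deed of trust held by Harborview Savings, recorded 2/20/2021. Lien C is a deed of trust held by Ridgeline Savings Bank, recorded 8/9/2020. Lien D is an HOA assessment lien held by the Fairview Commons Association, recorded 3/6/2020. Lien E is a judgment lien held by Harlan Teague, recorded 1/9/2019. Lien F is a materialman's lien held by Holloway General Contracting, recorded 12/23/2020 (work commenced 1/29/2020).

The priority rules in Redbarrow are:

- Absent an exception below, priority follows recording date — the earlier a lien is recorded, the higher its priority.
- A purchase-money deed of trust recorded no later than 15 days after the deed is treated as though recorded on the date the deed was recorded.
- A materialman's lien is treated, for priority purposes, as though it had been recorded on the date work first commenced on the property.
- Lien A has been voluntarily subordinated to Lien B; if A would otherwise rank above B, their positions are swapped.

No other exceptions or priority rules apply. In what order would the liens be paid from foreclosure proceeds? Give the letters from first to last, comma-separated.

E, B, F, D, C, A

Effective dates after the stated exceptions: A's effective date is 3/8/2019, when work began; B missed the 15-day window (39 days after the deed), so its recording date stands; F relates back to 1/29/2020 (work commenced).
Ordering by effective date: E (1/9/2019), A (3/8/2019), F (1/29/2020), D (3/6/2020), C (8/9/2020), B (2/20/2021).
Because A would otherwise rank above B, the subordination swaps them.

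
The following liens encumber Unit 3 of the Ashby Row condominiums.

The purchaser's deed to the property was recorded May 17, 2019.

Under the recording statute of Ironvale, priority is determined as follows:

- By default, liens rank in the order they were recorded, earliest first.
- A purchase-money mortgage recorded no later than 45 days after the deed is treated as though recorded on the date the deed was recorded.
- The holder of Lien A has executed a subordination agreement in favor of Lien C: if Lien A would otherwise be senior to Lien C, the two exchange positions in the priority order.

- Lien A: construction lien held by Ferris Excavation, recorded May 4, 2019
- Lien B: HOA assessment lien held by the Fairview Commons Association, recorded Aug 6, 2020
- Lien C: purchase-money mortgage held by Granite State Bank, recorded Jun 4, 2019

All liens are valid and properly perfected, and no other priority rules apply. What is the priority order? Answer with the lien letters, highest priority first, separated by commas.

C, A, B

Adjusting effective dates: C's effective date is the deed date, May 17, 2019.
By effective date: A (May 4, 2019), C (May 17, 2019), B (Aug 6, 2020).
Because A would otherwise rank above C, the subordination swaps them.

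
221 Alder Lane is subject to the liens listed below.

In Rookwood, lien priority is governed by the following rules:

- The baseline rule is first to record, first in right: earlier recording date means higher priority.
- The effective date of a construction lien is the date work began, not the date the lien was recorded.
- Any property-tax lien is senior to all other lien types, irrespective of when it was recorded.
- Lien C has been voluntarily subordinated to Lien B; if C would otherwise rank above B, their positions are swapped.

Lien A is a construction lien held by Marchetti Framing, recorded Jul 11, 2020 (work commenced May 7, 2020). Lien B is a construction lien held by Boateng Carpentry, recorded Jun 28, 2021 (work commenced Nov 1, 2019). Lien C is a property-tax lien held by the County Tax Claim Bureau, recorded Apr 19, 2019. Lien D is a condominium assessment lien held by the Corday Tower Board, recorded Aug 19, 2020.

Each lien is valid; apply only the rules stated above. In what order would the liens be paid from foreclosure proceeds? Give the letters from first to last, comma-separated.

B, C, A, D

First, effective dates: A relates back to May 7, 2020 (work commenced); B's effective date is Nov 1, 2019, when work began.
C is a property-tax lien, so it outranks all other liens regardless of date.
Among the remaining liens, by effective date: B (Nov 1, 2019), A (May 7, 2020), D (Aug 19, 2020).
C is senior to B before the subordination, so the two trade places.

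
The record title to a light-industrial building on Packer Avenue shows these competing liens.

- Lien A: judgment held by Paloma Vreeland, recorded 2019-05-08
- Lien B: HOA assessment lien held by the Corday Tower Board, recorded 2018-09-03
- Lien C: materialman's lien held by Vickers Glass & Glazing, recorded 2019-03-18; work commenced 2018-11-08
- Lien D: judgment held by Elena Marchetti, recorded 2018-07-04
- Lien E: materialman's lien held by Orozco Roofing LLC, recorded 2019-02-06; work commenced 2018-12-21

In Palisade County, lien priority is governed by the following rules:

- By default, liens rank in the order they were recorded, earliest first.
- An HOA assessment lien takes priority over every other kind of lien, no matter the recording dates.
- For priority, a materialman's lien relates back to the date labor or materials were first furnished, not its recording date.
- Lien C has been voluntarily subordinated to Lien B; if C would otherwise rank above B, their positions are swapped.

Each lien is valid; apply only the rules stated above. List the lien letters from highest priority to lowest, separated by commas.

B, D, C, E, A

Effective dates: C's effective date is 2018-11-08, when work began; E is treated as recorded 2018-12-21, the work-commencement date.
B is an HOA assessment lien and takes priority over every other lien.
Among the remaining liens, by effective date: D (2018-07-04), C (2018-11-08), E (2018-12-21), A (2019-05-08).
C already ranks below B; the subordination has no effect.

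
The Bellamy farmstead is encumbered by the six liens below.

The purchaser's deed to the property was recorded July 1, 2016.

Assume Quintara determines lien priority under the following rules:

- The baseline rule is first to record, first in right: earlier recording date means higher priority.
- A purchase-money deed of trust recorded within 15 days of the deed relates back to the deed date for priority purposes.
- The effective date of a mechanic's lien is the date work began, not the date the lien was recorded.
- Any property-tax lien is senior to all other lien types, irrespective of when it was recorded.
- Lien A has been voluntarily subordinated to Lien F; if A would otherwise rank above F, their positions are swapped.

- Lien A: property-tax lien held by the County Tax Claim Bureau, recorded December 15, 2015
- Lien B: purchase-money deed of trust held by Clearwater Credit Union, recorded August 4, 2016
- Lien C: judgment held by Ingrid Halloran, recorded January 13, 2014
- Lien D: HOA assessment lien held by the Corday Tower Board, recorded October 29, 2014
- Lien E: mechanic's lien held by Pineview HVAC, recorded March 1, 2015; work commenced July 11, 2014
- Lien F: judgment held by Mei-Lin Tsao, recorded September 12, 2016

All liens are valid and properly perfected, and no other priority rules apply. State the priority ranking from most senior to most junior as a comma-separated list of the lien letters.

Effective dates after the stated exceptions: B was recorded 34 days after the deed, outside the 15-day window, so it keeps its recording date; E's effective date is July 11, 2014, when work began.
A, as a property-tax lien, has superpriority and ranks first.
The other liens, earliest effective date first: C (January 13, 2014), E (July 11, 2014), D (October 29, 2014), B (August 4, 2016), F (September 12, 2016).
Because A would otherwise rank above F, the subordination swaps them.

F, C, E, D, B, A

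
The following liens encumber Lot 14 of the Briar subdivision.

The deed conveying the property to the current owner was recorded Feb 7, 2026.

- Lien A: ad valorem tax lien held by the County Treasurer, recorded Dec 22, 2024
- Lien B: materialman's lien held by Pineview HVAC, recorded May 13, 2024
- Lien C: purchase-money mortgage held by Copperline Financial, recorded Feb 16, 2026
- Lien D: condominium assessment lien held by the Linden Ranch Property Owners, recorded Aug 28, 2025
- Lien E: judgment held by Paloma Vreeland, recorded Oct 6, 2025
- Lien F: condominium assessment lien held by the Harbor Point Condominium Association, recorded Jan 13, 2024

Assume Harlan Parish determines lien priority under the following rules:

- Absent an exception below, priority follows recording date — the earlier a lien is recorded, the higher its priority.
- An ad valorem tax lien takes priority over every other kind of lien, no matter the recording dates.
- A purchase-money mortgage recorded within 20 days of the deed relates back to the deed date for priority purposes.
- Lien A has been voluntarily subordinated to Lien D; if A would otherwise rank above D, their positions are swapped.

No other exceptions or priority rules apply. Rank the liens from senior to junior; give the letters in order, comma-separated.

D, F, B, A, E, C

Adjusting effective dates: C relates back to the deed date Feb 7, 2026.
A is an ad valorem tax lien, so it outranks all other liens regardless of date.
Ordering the rest by effective date: F (Jan 13, 2024), B (May 13, 2024), D (Aug 28, 2025), E (Oct 6, 2025), C (Feb 7, 2026).
Because A would otherwise rank above D, the subordination swaps them.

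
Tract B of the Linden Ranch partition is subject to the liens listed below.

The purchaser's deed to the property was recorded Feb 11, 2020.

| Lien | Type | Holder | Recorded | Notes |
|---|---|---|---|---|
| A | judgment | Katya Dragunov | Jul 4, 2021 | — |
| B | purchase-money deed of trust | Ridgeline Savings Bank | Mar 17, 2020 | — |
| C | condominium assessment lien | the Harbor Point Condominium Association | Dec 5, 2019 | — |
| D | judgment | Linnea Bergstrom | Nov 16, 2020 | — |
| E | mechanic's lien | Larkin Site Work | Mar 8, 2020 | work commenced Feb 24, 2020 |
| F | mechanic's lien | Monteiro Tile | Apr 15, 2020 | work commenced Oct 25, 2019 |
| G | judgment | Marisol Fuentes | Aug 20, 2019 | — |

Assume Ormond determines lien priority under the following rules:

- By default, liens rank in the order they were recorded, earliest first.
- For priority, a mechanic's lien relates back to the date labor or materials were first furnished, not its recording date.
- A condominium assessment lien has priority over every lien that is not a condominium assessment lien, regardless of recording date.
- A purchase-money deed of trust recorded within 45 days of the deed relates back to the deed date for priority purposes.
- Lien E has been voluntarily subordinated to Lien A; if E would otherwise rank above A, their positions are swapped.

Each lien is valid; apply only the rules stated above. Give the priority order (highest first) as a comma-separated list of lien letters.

First, effective dates: B's effective date is the deed date, Feb 11, 2020; E's effective date is Feb 24, 2020, when work began; F relates back to Oct 25, 2019 (work commenced).
C is a condominium assessment lien and takes priority over every other lien.
Ordering the rest by effective date: G (Aug 20, 2019), F (Oct 25, 2019), B (Feb 11, 2020), E (Feb 24, 2020), D (Nov 16, 2020), A (Jul 4, 2021).
E would otherwise be senior to A, so under the subordination agreement E and A exchange positions.

C, G, F, B, A, D, E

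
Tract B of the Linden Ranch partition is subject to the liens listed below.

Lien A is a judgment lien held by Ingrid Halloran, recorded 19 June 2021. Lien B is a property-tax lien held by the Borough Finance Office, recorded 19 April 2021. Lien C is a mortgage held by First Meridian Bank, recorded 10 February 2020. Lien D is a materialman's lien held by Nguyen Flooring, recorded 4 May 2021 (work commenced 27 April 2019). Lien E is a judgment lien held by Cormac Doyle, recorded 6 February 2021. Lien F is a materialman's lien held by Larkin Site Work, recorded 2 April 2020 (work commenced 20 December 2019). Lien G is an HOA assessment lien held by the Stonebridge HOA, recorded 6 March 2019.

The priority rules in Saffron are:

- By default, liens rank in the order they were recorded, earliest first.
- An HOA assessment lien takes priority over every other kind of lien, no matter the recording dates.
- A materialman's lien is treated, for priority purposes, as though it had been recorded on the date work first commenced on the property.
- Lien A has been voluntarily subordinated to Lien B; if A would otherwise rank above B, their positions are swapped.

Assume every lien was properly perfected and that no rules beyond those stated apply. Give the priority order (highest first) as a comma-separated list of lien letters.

G, D, F, C, E, B, A

Effective dates: D's effective date is 27 April 2019, when work began; F is treated as recorded 20 December 2019, the work-commencement date.
G is an HOA assessment lien and takes priority over every other lien.
Remaining liens by effective date: D (27 April 2019), F (20 December 2019), C (10 February 2020), E (6 February 2021), B (19 April 2021), A (19 June 2021).
A already ranks below B; the subordination has no effect.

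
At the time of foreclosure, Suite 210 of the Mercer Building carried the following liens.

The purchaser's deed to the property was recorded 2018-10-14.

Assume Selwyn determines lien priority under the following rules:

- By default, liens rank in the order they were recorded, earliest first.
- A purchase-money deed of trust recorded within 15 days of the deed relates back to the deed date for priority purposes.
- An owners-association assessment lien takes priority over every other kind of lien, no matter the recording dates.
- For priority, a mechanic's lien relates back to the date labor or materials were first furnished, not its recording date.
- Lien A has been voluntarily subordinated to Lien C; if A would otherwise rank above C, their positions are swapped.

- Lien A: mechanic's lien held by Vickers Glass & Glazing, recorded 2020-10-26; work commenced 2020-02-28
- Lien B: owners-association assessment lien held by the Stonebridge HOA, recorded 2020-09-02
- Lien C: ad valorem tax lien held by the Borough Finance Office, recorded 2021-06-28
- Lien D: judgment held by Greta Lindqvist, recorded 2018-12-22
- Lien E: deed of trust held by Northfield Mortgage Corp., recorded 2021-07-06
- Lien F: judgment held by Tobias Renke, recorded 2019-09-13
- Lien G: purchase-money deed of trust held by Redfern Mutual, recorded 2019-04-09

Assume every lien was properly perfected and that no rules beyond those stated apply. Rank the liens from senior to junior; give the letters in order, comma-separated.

First, effective dates: A relates back to 2020-02-28 (work commenced); G was recorded 177 days after the deed, outside the 15-day window, so it keeps its recording date.
B is an owners-association assessment lien, so it outranks all other liens regardless of date.
Ordering the rest by effective date: D (2018-12-22), G (2019-04-09), F (2019-09-13), A (2020-02-28), C (2021-06-28), E (2021-07-06).
The subordination applies — A was senior to C — so A and C swap.

B, D, G, F, C, A, E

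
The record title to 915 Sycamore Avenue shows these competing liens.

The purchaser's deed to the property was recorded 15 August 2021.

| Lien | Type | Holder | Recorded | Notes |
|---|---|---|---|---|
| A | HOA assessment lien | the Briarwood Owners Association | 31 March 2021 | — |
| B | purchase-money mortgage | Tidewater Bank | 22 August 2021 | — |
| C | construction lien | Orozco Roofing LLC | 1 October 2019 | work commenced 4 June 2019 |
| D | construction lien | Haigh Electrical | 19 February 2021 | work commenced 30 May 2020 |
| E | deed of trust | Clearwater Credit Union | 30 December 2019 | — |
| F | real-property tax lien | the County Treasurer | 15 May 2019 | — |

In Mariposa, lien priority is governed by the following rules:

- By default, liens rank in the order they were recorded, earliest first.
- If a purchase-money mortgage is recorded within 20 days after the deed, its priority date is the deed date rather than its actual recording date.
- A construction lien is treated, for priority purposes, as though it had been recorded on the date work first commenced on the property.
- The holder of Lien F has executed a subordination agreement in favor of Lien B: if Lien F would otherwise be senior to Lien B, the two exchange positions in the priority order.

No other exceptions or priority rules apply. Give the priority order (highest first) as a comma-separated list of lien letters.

Effective dates: B was recorded within the 20-day window, so its effective date is the deed date 15 August 2021; C is treated as recorded 4 June 2019, the work-commencement date; D's effective date is 30 May 2020, when work began.
Sorted by effective date: F (15 May 2019), C (4 June 2019), E (30 December 2019), D (30 May 2020), A (31 March 2021), B (15 August 2021).
The subordination applies — F was senior to B — so F and B swap.

B, C, E, D, A, F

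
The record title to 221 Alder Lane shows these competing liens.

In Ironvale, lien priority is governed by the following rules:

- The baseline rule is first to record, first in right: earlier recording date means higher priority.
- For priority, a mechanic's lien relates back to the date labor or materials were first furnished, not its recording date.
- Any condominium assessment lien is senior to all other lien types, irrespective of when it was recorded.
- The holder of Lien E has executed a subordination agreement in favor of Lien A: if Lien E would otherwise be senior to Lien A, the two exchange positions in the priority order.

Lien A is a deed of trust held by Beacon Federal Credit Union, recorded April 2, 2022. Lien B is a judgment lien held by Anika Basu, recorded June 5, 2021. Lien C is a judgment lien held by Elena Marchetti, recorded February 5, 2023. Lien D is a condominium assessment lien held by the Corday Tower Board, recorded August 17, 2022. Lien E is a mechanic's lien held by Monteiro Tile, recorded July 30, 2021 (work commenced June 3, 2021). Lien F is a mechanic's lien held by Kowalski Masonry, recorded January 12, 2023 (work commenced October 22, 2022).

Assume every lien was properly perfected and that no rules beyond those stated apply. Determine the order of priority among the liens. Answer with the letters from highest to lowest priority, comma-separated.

D, A, B, E, F, C

First, effective dates: E relates back to June 3, 2021 (work commenced); F's effective date is October 22, 2022, when work began.
D is a condominium assessment lien and takes priority over every other lien.
Among the remaining liens, by effective date: E (June 3, 2021), B (June 5, 2021), A (April 2, 2022), F (October 22, 2022), C (February 5, 2023).
E is senior to A before the subordination, so the two trade places.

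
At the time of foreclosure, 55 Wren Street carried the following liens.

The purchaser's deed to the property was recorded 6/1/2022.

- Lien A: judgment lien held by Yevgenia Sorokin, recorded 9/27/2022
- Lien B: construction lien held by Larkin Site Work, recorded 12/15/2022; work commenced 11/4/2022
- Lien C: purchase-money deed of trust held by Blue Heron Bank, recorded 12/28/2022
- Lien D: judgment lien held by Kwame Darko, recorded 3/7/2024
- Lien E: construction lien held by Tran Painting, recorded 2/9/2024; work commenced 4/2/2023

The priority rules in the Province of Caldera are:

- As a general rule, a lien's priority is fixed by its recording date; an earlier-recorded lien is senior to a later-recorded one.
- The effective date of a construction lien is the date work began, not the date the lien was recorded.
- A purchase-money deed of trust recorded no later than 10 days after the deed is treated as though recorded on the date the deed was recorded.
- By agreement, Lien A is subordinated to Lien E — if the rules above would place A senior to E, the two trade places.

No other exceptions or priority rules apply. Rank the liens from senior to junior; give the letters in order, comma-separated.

E, B, C, A, D

Effective dates after the stated exceptions: B is treated as recorded 11/4/2022, the work-commencement date; C was recorded 210 days after the deed — beyond 10 days — so no relation-back applies; E's effective date is 4/2/2023, when work began.
By effective date, earliest first: A (9/27/2022), B (11/4/2022), C (12/28/2022), E (4/2/2023), D (3/7/2024).
A would otherwise be senior to E, so under the subordination agreement A and E exchange positions.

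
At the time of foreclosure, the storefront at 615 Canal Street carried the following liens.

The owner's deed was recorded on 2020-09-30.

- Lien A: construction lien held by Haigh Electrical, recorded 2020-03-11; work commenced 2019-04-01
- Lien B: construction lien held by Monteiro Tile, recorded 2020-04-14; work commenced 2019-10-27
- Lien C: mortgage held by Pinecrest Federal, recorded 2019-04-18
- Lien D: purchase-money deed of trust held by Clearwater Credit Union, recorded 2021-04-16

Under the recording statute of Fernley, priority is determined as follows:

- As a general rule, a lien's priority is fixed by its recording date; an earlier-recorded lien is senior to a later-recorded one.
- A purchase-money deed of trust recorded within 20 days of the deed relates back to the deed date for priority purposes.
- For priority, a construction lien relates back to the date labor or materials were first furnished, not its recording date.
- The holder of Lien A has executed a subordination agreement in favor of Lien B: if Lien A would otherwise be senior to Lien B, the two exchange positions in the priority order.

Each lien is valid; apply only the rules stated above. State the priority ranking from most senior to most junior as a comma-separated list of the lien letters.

B, C, A, D

Effective dates: A is treated as recorded 2019-04-01, the work-commencement date; B relates back to 2019-10-27 (work commenced); D was recorded 198 days after the deed — beyond 20 days — so no relation-back applies.
Ordering by effective date: A (2019-04-01), C (2019-04-18), B (2019-10-27), D (2021-04-16).
The subordination applies — A was senior to B — so A and B swap.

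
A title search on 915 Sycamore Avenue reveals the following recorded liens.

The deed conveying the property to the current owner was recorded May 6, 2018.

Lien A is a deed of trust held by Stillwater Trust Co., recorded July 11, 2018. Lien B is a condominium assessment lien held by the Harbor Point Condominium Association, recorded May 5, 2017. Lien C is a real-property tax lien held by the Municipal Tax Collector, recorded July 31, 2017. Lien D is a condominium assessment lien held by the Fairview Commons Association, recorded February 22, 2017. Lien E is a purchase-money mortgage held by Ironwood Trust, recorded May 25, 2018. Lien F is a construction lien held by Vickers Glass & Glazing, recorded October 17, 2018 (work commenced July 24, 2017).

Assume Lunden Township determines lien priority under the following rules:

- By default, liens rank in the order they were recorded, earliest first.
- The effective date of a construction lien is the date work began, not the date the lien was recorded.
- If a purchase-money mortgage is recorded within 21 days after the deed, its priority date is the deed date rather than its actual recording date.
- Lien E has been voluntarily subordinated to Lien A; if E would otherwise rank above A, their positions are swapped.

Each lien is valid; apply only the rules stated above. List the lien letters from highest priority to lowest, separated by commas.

D, B, F, C, A, E

Effective dates after the stated exceptions: E was recorded within the 21-day window, so its effective date is the deed date May 6, 2018; F's effective date is July 24, 2017, when work began.
Sorted by effective date: D (February 22, 2017), B (May 5, 2017), F (July 24, 2017), C (July 31, 2017), E (May 6, 2018), A (July 11, 2018).
Because E would otherwise rank above A, the subordination swaps them.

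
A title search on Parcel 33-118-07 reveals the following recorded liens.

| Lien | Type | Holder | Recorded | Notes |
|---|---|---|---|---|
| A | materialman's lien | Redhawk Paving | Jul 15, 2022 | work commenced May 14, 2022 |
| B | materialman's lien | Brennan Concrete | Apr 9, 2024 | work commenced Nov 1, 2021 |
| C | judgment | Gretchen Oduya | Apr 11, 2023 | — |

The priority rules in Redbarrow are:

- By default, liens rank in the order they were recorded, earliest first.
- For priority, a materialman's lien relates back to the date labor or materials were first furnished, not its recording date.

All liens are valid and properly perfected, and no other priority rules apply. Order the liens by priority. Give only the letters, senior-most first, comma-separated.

B, A, C

Effective dates after the stated exceptions: A relates back to May 14, 2022 (work commenced); B is treated as recorded Nov 1, 2021, the work-commencement date.
Ordering by effective date: B (Nov 1, 2021), A (May 14, 2022), C (Apr 11, 2023).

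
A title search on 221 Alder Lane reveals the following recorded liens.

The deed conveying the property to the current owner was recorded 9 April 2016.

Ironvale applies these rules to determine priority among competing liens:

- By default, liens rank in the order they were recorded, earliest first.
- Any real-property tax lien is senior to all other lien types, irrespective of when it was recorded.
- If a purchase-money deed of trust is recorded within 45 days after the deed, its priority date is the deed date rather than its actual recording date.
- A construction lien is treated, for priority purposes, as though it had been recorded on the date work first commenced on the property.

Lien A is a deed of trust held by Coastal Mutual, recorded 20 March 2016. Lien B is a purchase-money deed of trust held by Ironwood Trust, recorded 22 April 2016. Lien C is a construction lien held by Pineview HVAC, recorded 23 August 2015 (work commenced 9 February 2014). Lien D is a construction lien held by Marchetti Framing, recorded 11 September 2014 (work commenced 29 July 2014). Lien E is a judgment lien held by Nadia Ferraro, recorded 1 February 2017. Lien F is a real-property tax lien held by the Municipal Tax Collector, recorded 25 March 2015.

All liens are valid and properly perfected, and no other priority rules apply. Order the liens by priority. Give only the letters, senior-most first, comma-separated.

Adjusting effective dates: B was recorded within the 45-day window, so its effective date is the deed date 9 April 2016; C's effective date is 9 February 2014, when work began; D relates back to 29 July 2014 (work commenced).
As a real-property tax lien, F is senior to every other lien.
Remaining liens by effective date: C (9 February 2014), D (29 July 2014), A (20 March 2016), B (9 April 2016), E (1 February 2017).

F, C, D, A, B, E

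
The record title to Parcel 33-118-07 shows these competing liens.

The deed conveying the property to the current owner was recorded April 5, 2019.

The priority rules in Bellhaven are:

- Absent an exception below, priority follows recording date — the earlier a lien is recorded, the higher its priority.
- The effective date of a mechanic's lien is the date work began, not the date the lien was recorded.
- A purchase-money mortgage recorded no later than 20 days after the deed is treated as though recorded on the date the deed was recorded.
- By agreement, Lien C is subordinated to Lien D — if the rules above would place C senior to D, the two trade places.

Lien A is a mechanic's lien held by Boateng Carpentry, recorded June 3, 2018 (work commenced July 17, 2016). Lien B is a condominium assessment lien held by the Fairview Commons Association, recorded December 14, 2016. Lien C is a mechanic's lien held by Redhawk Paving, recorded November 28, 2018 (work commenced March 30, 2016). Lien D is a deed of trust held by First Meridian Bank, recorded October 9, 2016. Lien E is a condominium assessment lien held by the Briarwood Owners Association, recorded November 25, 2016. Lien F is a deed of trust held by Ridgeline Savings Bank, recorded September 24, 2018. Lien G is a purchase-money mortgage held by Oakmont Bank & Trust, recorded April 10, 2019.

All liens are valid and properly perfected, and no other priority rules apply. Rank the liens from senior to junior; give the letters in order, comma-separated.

D, A, C, E, B, F, G

Effective dates: A relates back to July 17, 2016 (work commenced); C relates back to March 30, 2016 (work commenced); G's effective date is the deed date, April 5, 2019.
By effective date, earliest first: C (March 30, 2016), A (July 17, 2016), D (October 9, 2016), E (November 25, 2016), B (December 14, 2016), F (September 24, 2018), G (April 5, 2019).
Because C would otherwise rank above D, the subordination swaps them.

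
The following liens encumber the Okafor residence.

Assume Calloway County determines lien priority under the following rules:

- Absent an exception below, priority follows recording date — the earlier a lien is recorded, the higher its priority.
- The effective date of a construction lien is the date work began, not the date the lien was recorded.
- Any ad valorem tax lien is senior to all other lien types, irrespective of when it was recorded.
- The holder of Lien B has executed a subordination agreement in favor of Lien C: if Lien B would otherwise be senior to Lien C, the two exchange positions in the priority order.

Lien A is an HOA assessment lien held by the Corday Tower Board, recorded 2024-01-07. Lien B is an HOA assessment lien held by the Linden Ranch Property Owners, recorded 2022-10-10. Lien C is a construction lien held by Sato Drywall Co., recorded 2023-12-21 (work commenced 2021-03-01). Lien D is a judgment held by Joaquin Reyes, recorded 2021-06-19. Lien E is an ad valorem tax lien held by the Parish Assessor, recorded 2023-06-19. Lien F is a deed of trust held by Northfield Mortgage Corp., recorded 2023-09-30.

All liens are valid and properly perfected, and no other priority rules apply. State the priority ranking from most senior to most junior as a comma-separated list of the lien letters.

E, C, D, B, F, A

Adjusting effective dates: C's effective date is 2021-03-01, when work began.
E is an ad valorem tax lien and takes priority over every other lien.
Among the remaining liens, by effective date: C (2021-03-01), D (2021-06-19), B (2022-10-10), F (2023-09-30), A (2024-01-07).
Since B is not senior to C, the subordination leaves the order unchanged.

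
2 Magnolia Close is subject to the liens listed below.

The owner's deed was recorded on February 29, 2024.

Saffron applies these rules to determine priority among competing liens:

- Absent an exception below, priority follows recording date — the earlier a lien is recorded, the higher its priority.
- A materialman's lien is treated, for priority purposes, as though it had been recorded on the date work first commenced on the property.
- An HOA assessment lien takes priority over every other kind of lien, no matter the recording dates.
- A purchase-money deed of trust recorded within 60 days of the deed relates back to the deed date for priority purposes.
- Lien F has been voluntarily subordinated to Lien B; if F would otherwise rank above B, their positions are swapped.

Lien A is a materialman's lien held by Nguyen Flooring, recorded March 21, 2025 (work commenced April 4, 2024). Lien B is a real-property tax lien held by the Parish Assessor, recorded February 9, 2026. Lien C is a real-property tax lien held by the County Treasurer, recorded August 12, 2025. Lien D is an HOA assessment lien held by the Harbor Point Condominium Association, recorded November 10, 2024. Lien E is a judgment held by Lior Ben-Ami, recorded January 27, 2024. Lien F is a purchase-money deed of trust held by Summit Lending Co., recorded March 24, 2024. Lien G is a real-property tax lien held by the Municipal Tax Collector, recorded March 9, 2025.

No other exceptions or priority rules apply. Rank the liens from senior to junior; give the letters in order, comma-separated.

Effective dates: A relates back to April 4, 2024 (work commenced); F relates back to the deed date February 29, 2024.
D is an HOA assessment lien and takes priority over every other lien.
Ordering the rest by effective date: E (January 27, 2024), F (February 29, 2024), A (April 4, 2024), G (March 9, 2025), C (August 12, 2025), B (February 9, 2026).
The subordination applies — F was senior to B — so F and B swap.

D, E, B, A, G, C, F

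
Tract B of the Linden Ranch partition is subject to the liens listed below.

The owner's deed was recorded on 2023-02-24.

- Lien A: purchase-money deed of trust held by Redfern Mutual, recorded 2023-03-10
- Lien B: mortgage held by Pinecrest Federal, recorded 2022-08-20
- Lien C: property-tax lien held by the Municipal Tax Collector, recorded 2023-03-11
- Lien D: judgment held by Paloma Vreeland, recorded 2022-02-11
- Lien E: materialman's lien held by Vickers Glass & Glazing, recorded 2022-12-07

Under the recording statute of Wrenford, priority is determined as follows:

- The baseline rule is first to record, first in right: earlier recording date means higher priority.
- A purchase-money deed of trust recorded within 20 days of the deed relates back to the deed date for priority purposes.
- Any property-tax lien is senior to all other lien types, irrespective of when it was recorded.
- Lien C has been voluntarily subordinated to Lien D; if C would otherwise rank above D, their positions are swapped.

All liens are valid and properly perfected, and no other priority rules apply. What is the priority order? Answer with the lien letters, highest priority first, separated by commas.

First, effective dates: A relates back to the deed date 2023-02-24.
C is a property-tax lien, so it outranks all other liens regardless of date.
Among the remaining liens, by effective date: D (2022-02-11), B (2022-08-20), E (2022-12-07), A (2023-02-24).
Because C would otherwise rank above D, the subordination swaps them.

D, C, B, E, A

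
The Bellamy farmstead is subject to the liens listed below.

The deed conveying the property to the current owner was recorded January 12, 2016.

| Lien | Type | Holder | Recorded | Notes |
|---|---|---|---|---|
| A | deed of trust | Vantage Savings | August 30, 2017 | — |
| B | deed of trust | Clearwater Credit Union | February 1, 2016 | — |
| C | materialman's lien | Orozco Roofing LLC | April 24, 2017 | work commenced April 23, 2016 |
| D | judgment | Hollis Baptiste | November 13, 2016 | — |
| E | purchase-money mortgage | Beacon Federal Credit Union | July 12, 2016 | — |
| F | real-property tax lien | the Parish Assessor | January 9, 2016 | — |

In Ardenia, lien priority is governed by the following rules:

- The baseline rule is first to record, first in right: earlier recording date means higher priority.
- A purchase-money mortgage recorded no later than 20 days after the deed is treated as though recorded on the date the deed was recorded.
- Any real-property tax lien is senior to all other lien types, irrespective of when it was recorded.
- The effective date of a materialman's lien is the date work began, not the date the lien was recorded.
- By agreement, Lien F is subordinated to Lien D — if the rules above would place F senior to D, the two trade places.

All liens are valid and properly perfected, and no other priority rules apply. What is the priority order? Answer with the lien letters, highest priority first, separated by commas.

Effective dates after the stated exceptions: C is treated as recorded April 23, 2016, the work-commencement date; E was recorded 182 days after the deed — beyond 20 days — so no relation-back applies.
F, as a real-property tax lien, has superpriority and ranks first.
Ordering the rest by effective date: B (February 1, 2016), C (April 23, 2016), E (July 12, 2016), D (November 13, 2016), A (August 30, 2017).
Because F would otherwise rank above D, the subordination swaps them.

D, B, C, E, F, A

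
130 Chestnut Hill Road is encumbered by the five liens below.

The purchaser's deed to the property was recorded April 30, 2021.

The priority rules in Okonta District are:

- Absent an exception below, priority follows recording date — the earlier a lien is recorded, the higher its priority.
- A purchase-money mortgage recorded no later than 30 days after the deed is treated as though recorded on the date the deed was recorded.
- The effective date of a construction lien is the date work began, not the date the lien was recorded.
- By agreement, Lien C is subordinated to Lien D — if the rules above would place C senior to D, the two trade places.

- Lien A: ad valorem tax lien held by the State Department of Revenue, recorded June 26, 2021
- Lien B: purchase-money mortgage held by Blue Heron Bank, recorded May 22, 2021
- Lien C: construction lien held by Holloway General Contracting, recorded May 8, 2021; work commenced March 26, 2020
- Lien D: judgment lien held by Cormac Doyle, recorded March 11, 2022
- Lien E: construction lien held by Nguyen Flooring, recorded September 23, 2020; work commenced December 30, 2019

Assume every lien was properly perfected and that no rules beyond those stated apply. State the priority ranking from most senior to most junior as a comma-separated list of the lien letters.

Effective dates: B was recorded within the 30-day window, so its effective date is the deed date April 30, 2021; C's effective date is March 26, 2020, when work began; E's effective date is December 30, 2019, when work began.
Ordering by effective date: E (December 30, 2019), C (March 26, 2020), B (April 30, 2021), A (June 26, 2021), D (March 11, 2022).
C would otherwise be senior to D, so under the subordination agreement C and D exchange positions.

E, D, B, A, C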